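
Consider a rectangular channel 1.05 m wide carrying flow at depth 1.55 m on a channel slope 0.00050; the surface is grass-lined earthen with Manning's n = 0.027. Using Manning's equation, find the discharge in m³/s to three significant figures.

A = b·y = 1.05 × 1.55 = 1.628 m²
P = b + 2y = 1.05 + 2×1.55 = 4.150 m
R = A/P = 1.628/4.150 = 0.3922 m
Q = (1/n)·A·R^(2/3)·S^(1/2) = (1/0.027) × 1.628 × 0.3922^(2/3) × 0.00050^(1/2) = 0.7221 m³/s

0.722 m³/s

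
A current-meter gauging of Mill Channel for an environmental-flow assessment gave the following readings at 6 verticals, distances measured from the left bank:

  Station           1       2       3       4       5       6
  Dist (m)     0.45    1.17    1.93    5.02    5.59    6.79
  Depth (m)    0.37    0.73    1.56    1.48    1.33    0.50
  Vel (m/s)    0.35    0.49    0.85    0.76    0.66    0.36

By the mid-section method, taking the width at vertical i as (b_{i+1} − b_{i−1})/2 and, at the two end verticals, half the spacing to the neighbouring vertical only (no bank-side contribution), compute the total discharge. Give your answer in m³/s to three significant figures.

w_1 = (1.17 − 0.45)/2 = 0.36 m; q_1 = 0.35 × 0.37 × 0.36 = 0.04662 m³/s
w_2 = (1.93 − 0.45)/2 = 0.74 m; q_2 = 0.49 × 0.73 × 0.74 = 0.2647 m³/s
w_3 = (5.02 − 1.17)/2 = 1.925 m; q_3 = 0.85 × 1.56 × 1.925 = 2.553 m³/s
w_4 = (5.59 − 1.93)/2 = 1.83 m; q_4 = 0.76 × 1.48 × 1.83 = 2.058 m³/s
w_5 = (6.79 − 5.02)/2 = 0.885 m; q_5 = 0.66 × 1.33 × 0.885 = 0.7769 m³/s
w_6 = (6.79 − 5.59)/2 = 0.6 m; q_6 = 0.36 × 0.50 × 0.6 = 0.1080 m³/s
Q = Σ qᵢ = 5.807 m³/s

5.81 m³/s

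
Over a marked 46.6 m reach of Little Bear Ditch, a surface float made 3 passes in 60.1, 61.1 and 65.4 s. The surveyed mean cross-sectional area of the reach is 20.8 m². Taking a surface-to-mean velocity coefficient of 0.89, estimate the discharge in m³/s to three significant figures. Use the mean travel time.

t̄ = (60.1 + 61.1 + 65.4) / 3 = 62.2 s
v_surface = L / t̄ = 46.6 / 62.2 = 0.7492 m/s
v_mean = 0.89 × 0.7492 = 0.6668 m/s
Q = A × v_mean = 20.8 × 0.6668 = 13.87 m³/s

13.9 m³/s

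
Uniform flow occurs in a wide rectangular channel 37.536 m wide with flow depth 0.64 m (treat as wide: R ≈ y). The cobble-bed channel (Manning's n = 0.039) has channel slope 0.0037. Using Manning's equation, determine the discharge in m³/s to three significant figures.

A = b·y = 37.536 × 0.64 = 24.02 m²
Wide channel: R ≈ y = 0.64 m
Q = (1/n)·A·R^(2/3)·S^(1/2) = (1/0.039) × 24.02 × 0.6400^(2/3) × 0.0037^(1/2) = 27.83 m³/s

27.8 m³/s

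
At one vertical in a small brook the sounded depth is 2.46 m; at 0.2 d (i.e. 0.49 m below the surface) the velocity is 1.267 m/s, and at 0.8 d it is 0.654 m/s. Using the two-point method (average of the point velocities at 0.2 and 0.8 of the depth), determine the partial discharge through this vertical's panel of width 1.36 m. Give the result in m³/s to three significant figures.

3.21 m³/s

v̄ = (1.267 + 0.654) / 2 = 0.9605 m/s
q = v̄ × d × w = 0.9605 × 2.46 × 1.36 = 3.213 m³/s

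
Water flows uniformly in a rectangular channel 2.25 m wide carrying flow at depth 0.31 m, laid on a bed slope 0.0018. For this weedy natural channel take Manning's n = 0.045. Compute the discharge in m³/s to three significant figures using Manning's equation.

A = b·y = 2.25 × 0.31 = 0.6975 m²
P = b + 2y = 2.25 + 2×0.31 = 2.870 m
R = A/P = 0.6975/2.870 = 0.2430 m
Q = (1/n)·A·R^(2/3)·S^(1/2) = (1/0.045) × 0.6975 × 0.2430^(2/3) × 0.0018^(1/2) = 0.2561 m³/s

0.256 m³/s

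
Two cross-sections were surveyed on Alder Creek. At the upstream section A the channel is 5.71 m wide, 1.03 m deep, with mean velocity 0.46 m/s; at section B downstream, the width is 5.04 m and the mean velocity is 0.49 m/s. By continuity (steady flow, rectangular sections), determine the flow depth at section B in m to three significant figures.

Q = A₁V₁ = (5.71×1.03) × 0.46 = 2.705 m³/s
d₂ = Q/(b₂ V₂) = 2.705/(5.04×0.49) = 1.095 m

1.10 m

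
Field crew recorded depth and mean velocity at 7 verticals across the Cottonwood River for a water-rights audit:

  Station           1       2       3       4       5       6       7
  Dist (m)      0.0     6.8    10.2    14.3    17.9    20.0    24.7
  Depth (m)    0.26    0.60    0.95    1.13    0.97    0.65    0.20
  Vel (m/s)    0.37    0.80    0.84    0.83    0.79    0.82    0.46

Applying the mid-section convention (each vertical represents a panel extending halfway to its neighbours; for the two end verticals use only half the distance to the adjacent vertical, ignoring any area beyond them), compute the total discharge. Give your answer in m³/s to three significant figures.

w_1 = (6.8 − 0.0)/2 = 3.4 m; q_1 = 0.37 × 0.26 × 3.4 = 0.3271 m³/s
w_2 = (10.2 − 0.0)/2 = 5.1 m; q_2 = 0.80 × 0.60 × 5.1 = 2.448 m³/s
w_3 = (14.3 − 6.8)/2 = 3.75 m; q_3 = 0.84 × 0.95 × 3.75 = 2.993 m³/s
w_4 = (17.9 − 10.2)/2 = 3.85 m; q_4 = 0.83 × 1.13 × 3.85 = 3.611 m³/s
w_5 = (20.0 − 14.3)/2 = 2.85 m; q_5 = 0.79 × 0.97 × 2.85 = 2.184 m³/s
w_6 = (24.7 − 17.9)/2 = 3.4 m; q_6 = 0.82 × 0.65 × 3.4 = 1.812 m³/s
w_7 = (24.7 − 20.0)/2 = 2.35 m; q_7 = 0.46 × 0.20 × 2.35 = 0.2162 m³/s
Q = Σ qᵢ = 13.59 m³/s

13.6 m³/s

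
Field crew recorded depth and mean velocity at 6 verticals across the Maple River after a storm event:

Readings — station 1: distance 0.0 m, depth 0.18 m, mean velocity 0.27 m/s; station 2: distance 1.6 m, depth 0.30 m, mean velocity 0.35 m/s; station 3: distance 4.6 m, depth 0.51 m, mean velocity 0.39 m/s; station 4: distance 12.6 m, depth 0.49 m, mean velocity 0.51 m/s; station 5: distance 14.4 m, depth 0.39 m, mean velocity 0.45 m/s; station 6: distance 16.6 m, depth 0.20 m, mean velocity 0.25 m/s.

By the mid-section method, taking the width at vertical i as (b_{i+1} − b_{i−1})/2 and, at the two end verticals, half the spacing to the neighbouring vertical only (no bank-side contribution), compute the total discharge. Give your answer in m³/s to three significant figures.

w_1 = (1.6 − 0.0)/2 = 0.8 m; q_1 = 0.27 × 0.18 × 0.8 = 0.03888 m³/s
w_2 = (4.6 − 0.0)/2 = 2.3 m; q_2 = 0.35 × 0.30 × 2.3 = 0.2415 m³/s
w_3 = (12.6 − 1.6)/2 = 5.5 m; q_3 = 0.39 × 0.51 × 5.5 = 1.094 m³/s
w_4 = (14.4 − 4.6)/2 = 4.9 m; q_4 = 0.51 × 0.49 × 4.9 = 1.225 m³/s
w_5 = (16.6 − 12.6)/2 = 2 m; q_5 = 0.45 × 0.39 × 2 = 0.3510 m³/s
w_6 = (16.6 − 14.4)/2 = 1.1 m; q_6 = 0.25 × 0.20 × 1.1 = 0.05500 m³/s
Q = Σ qᵢ = 3.005 m³/s

3.00 m³/s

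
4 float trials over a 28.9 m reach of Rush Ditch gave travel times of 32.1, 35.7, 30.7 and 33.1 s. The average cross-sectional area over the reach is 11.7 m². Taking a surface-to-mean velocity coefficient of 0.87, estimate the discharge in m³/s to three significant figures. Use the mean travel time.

t̄ = (32.1 + 35.7 + 30.7 + 33.1) / 4 = 32.9 s
v_surface = L / t̄ = 28.9 / 32.9 = 0.8784 m/s
v_mean = 0.87 × 0.8784 = 0.7642 m/s
Q = A × v_mean = 11.7 × 0.7642 = 8.941 m³/s

8.94 m³/s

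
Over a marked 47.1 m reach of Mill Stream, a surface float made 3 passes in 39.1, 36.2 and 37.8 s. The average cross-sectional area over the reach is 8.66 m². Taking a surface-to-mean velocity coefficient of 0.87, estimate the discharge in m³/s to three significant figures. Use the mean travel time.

9.41 m³/s

t̄ = (39.1 + 36.2 + 37.8) / 3 = 37.7 s
v_surface = L / t̄ = 47.1 / 37.7 = 1.249 m/s
v_mean = 0.87 × 1.249 = 1.087 m/s
Q = A × v_mean = 8.66 × 1.087 = 9.413 m³/s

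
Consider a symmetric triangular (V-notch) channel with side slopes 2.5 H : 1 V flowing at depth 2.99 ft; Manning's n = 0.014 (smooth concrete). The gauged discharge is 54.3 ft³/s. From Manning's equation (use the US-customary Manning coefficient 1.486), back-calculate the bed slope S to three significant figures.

0.000338

A = z·y² = 2.5×2.99² = 22.35 ft²
P = 2y√(1+z²) = 2×2.99×√(1+2.5²) = 16.10 ft
R = A/P = 22.35/16.10 = 1.388 ft
S = (Q·n / (1.486·A·R^(2/3)))² = (54.3×0.014 / (1.486×22.35×1.244))² = 0.0003384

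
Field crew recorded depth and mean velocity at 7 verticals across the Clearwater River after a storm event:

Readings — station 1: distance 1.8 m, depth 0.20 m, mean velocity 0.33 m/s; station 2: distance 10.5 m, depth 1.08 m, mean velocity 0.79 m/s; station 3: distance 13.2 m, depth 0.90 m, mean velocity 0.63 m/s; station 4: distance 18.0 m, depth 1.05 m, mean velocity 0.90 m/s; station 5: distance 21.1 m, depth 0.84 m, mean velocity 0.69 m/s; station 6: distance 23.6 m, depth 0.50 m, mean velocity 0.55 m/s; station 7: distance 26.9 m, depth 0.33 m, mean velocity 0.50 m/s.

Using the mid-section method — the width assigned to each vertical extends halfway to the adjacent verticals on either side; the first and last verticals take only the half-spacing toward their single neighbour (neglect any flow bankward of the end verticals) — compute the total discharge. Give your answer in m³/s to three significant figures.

13.7 m³/s

w_1 = (10.5 − 1.8)/2 = 4.35 m; q_1 = 0.33 × 0.20 × 4.35 = 0.2871 m³/s
w_2 = (13.2 − 1.8)/2 = 5.7 m; q_2 = 0.79 × 1.08 × 5.7 = 4.863 m³/s
w_3 = (18.0 − 10.5)/2 = 3.75 m; q_3 = 0.63 × 0.90 × 3.75 = 2.126 m³/s
w_4 = (21.1 − 13.2)/2 = 3.95 m; q_4 = 0.90 × 1.05 × 3.95 = 3.733 m³/s
w_5 = (23.6 − 18.0)/2 = 2.8 m; q_5 = 0.69 × 0.84 × 2.8 = 1.623 m³/s
w_6 = (26.9 − 21.1)/2 = 2.9 m; q_6 = 0.55 × 0.50 × 2.9 = 0.7975 m³/s
w_7 = (26.9 − 23.6)/2 = 1.65 m; q_7 = 0.50 × 0.33 × 1.65 = 0.2723 m³/s
Q = Σ qᵢ = 13.70 m³/s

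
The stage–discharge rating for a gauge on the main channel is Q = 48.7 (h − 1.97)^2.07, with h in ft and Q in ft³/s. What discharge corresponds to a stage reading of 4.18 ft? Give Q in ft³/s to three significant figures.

251 ft³/s

Q = 48.7 × (4.18 − 1.97)^2.07 = 48.7 × 2.21^2.07 = 251.4 ft³/s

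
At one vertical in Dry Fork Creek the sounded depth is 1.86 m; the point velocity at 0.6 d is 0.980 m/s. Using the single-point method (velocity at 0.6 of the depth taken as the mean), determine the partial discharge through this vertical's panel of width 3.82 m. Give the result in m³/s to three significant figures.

6.96 m³/s

v̄ = v₀.₆ = 0.980 m/s
q = v̄ × d × w = 0.9800 × 1.86 × 3.82 = 6.963 m³/s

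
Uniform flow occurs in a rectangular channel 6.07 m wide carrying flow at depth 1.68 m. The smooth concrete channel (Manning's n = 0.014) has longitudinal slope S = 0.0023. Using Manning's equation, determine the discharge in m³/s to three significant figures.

A = b·y = 6.07 × 1.68 = 10.20 m²
P = b + 2y = 6.07 + 2×1.68 = 9.430 m
R = A/P = 10.20/9.430 = 1.081 m
Q = (1/n)·A·R^(2/3)·S^(1/2) = (1/0.014) × 10.20 × 1.081^(2/3) × 0.0023^(1/2) = 36.80 m³/s

36.8 m³/s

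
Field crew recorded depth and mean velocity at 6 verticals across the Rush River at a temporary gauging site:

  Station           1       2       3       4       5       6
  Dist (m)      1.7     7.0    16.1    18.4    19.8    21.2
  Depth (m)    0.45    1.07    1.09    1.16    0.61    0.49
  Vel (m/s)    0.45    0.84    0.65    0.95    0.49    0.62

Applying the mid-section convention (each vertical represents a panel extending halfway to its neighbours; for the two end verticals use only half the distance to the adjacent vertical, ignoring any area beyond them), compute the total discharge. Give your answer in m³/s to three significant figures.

13.7 m³/s

w_1 = (7.0 − 1.7)/2 = 2.65 m; q_1 = 0.45 × 0.45 × 2.65 = 0.5366 m³/s
w_2 = (16.1 − 1.7)/2 = 7.2 m; q_2 = 0.84 × 1.07 × 7.2 = 6.471 m³/s
w_3 = (18.4 − 7.0)/2 = 5.7 m; q_3 = 0.65 × 1.09 × 5.7 = 4.038 m³/s
w_4 = (19.8 − 16.1)/2 = 1.85 m; q_4 = 0.95 × 1.16 × 1.85 = 2.039 m³/s
w_5 = (21.2 − 18.4)/2 = 1.4 m; q_5 = 0.49 × 0.61 × 1.4 = 0.4185 m³/s
w_6 = (21.2 − 19.8)/2 = 0.7 m; q_6 = 0.62 × 0.49 × 0.7 = 0.2127 m³/s
Q = Σ qᵢ = 13.72 m³/s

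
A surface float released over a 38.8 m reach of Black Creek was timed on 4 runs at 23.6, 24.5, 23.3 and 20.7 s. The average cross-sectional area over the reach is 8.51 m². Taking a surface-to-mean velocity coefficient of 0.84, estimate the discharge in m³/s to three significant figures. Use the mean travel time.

12.0 m³/s

t̄ = (23.6 + 24.5 + 23.3 + 20.7) / 4 = 23.025 s
v_surface = L / t̄ = 38.8 / 23.025 = 1.685 m/s
v_mean = 0.84 × 1.685 = 1.416 m/s
Q = A × v_mean = 8.51 × 1.416 = 12.05 m³/s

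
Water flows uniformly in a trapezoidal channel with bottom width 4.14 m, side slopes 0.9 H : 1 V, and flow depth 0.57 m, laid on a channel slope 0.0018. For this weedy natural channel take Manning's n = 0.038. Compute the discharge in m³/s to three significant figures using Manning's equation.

A = (b + z·y)·y = (4.14 + 0.9×0.57)×0.57 = 2.652 m²
P = b + 2y√(1+z²) = 4.14 + 2×0.57×√(1+0.9²) = 5.674 m
R = A/P = 2.652/5.674 = 0.4675 m
Q = (1/n)·A·R^(2/3)·S^(1/2) = (1/0.038) × 2.652 × 0.4675^(2/3) × 0.0018^(1/2) = 1.784 m³/s

1.78 m³/s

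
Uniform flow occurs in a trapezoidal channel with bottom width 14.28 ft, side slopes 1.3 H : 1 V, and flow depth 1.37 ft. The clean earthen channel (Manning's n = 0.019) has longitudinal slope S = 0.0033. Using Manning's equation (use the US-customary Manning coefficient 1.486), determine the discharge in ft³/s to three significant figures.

110 ft³/s

A = (b + z·y)·y = (14.28 + 1.3×1.37)×1.37 = 22.00 ft²
P = b + 2y√(1+z²) = 14.28 + 2×1.37×√(1+1.3²) = 18.77 ft
R = A/P = 22.00/18.77 = 1.172 ft
Q = (1.486/n)·A·R^(2/3)·S^(1/2) = (1.486/0.019) × 22.00 × 1.172^(2/3) × 0.0033^(1/2) = 109.9 ft³/s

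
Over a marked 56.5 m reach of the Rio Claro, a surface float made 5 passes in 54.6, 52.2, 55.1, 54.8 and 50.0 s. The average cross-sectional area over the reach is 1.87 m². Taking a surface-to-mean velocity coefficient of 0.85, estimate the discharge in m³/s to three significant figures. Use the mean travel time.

1.68 m³/s

t̄ = (54.6 + 52.2 + 55.1 + 54.8 + 50.0) / 5 = 53.34 s
v_surface = L / t̄ = 56.5 / 53.34 = 1.059 m/s
v_mean = 0.85 × 1.059 = 0.9004 m/s
Q = A × v_mean = 1.87 × 0.9004 = 1.684 m³/s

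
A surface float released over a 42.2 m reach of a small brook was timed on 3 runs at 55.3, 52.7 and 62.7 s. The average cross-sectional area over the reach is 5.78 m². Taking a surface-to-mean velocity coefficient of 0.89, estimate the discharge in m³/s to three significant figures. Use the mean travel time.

t̄ = (55.3 + 52.7 + 62.7) / 3 = 56.9 s
v_surface = L / t̄ = 42.2 / 56.9 = 0.7417 m/s
v_mean = 0.89 × 0.7417 = 0.6601 m/s
Q = A × v_mean = 5.78 × 0.6601 = 3.815 m³/s

3.82 m³/s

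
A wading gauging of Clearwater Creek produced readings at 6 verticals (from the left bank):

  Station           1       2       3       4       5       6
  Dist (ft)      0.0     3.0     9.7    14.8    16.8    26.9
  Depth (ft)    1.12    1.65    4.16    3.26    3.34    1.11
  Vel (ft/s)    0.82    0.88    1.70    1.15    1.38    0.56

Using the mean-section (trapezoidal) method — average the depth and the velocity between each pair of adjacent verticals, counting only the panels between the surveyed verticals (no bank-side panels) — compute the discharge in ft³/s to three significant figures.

Panel 1-2: Δb = 3 ft, d̄ = (1.12+1.65)/2 = 1.385, v̄ = (0.82+0.88)/2 = 0.85 → q = 3×1.385×0.85 = 3.532 ft³/s
Panel 2-3: Δb = 6.7 ft, d̄ = (1.65+4.16)/2 = 2.905, v̄ = (0.88+1.70)/2 = 1.29 → q = 6.7×2.905×1.29 = 25.11 ft³/s
Panel 3-4: Δb = 5.1 ft, d̄ = (4.16+3.26)/2 = 3.71, v̄ = (1.70+1.15)/2 = 1.425 → q = 5.1×3.71×1.425 = 26.96 ft³/s
Panel 4-5: Δb = 2 ft, d̄ = (3.26+3.34)/2 = 3.3, v̄ = (1.15+1.38)/2 = 1.265 → q = 2×3.3×1.265 = 8.349 ft³/s
Panel 5-6: Δb = 10.1 ft, d̄ = (3.34+1.11)/2 = 2.225, v̄ = (1.38+0.56)/2 = 0.97 → q = 10.1×2.225×0.97 = 21.80 ft³/s
Q = Σ q = 85.75 ft³/s

85.7 ft³/s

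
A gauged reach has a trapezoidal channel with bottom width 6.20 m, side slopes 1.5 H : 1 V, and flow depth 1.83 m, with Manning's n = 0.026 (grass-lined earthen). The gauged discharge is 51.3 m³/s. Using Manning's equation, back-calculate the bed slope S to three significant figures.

A = (b + z·y)·y = (6.20 + 1.5×1.83)×1.83 = 16.37 m²
P = b + 2y√(1+z²) = 6.20 + 2×1.83×√(1+1.5²) = 12.80 m
R = A/P = 16.37/12.80 = 1.279 m
S = (Q·n / (1·A·R^(2/3)))² = (51.3×0.026 / (1×16.37×1.178))² = 0.004782

0.00478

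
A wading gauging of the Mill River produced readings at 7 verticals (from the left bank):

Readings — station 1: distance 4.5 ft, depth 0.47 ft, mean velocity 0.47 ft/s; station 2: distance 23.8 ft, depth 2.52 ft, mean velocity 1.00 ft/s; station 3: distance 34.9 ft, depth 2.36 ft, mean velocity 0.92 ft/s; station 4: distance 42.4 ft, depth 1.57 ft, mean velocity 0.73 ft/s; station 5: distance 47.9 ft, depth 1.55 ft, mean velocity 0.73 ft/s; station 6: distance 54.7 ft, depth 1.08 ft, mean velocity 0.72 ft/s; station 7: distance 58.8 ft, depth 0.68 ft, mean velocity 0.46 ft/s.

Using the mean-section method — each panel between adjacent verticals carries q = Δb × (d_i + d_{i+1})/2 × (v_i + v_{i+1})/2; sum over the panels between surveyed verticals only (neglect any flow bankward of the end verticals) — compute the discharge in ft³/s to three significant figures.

74.2 ft³/s

Panel 1-2: Δb = 19.3 ft, d̄ = (0.47+2.52)/2 = 1.495, v̄ = (0.47+1.00)/2 = 0.735 → q = 19.3×1.495×0.735 = 21.21 ft³/s
Panel 2-3: Δb = 11.1 ft, d̄ = (2.52+2.36)/2 = 2.44, v̄ = (1.00+0.92)/2 = 0.96 → q = 11.1×2.44×0.96 = 26.00 ft³/s
Panel 3-4: Δb = 7.5 ft, d̄ = (2.36+1.57)/2 = 1.965, v̄ = (0.92+0.73)/2 = 0.825 → q = 7.5×1.965×0.825 = 12.16 ft³/s
Panel 4-5: Δb = 5.5 ft, d̄ = (1.57+1.55)/2 = 1.56, v̄ = (0.73+0.73)/2 = 0.73 → q = 5.5×1.56×0.73 = 6.263 ft³/s
Panel 5-6: Δb = 6.8 ft, d̄ = (1.55+1.08)/2 = 1.315, v̄ = (0.73+0.72)/2 = 0.725 → q = 6.8×1.315×0.725 = 6.483 ft³/s
Panel 6-7: Δb = 4.1 ft, d̄ = (1.08+0.68)/2 = 0.88, v̄ = (0.72+0.46)/2 = 0.59 → q = 4.1×0.88×0.59 = 2.129 ft³/s
Q = Σ q = 74.24 ft³/s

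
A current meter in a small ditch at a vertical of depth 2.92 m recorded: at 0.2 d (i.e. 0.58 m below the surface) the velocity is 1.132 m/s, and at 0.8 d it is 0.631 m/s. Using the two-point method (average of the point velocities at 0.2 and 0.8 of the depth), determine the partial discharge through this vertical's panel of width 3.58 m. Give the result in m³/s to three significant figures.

9.21 m³/s

v̄ = (1.132 + 0.631) / 2 = 0.8815 m/s
q = v̄ × d × w = 0.8815 × 2.92 × 3.58 = 9.215 m³/s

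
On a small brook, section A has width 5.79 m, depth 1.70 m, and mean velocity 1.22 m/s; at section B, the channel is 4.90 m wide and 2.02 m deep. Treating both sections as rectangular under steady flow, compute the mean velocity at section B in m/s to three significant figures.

Q = A₁V₁ = (5.79×1.70) × 1.22 = 12.01 m³/s
A₂ = 4.90 × 2.02 = 9.898 m²
V₂ = Q/A₂ = 12.01/9.898 = 1.213 m/s

1.21 m/s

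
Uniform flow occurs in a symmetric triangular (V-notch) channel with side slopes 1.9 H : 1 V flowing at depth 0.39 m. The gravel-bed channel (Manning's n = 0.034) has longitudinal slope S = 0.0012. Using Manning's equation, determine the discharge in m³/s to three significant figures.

A = z·y² = 1.9×0.39² = 0.2890 m²
P = 2y√(1+z²) = 2×0.39×√(1+1.9²) = 1.675 m
R = A/P = 0.2890/1.675 = 0.1726 m
Q = (1/n)·A·R^(2/3)·S^(1/2) = (1/0.034) × 0.2890 × 0.1726^(2/3) × 0.0012^(1/2) = 0.09126 m³/s

0.0913 m³/s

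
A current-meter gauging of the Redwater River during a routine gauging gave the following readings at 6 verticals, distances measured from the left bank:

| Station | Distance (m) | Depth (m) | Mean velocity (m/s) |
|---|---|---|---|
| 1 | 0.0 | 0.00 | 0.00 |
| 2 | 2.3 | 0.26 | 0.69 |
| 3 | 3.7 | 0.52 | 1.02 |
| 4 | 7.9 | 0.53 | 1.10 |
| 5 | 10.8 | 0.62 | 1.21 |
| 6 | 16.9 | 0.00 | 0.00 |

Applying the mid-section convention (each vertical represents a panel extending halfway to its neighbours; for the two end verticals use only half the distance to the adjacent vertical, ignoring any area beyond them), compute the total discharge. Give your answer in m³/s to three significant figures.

w_2 = (3.7 − 0.0)/2 = 1.85 m; q_2 = 0.69 × 0.26 × 1.85 = 0.3319 m³/s
w_3 = (7.9 − 2.3)/2 = 2.8 m; q_3 = 1.02 × 0.52 × 2.8 = 1.485 m³/s
w_4 = (10.8 − 3.7)/2 = 3.55 m; q_4 = 1.10 × 0.53 × 3.55 = 2.070 m³/s
w_5 = (16.9 − 7.9)/2 = 4.5 m; q_5 = 1.21 × 0.62 × 4.5 = 3.376 m³/s
Stations 1, 6 contribute zero (depth or velocity is 0).
Q = Σ qᵢ = 7.263 m³/s

7.26 m³/s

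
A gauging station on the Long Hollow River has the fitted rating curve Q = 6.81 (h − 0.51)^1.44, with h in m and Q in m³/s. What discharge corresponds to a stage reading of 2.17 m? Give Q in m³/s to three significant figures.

Q = 6.81 × (2.17 − 0.51)^1.44 = 6.81 × 1.66^1.44 = 14.13 m³/s

14.1 m³/s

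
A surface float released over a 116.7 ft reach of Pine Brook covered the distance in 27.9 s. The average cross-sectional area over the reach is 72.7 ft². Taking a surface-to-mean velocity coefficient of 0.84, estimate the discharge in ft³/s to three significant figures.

v_surface = L / t̄ = 116.7 / 27.9 = 4.183 ft/s
v_mean = 0.84 × 4.183 = 3.514 ft/s
Q = A × v_mean = 72.7 × 3.514 = 255.4 ft³/s

255 ft³/s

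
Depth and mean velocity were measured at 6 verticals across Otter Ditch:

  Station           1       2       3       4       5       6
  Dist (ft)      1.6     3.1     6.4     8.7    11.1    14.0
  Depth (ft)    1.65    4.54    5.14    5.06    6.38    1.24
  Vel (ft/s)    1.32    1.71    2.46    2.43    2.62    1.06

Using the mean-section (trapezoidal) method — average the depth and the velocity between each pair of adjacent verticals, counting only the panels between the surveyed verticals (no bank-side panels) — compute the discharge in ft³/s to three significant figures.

124 ft³/s

Panel 1-2: Δb = 1.5 ft, d̄ = (1.65+4.54)/2 = 3.095, v̄ = (1.32+1.71)/2 = 1.515 → q = 1.5×3.095×1.515 = 7.033 ft³/s
Panel 2-3: Δb = 3.3 ft, d̄ = (4.54+5.14)/2 = 4.84, v̄ = (1.71+2.46)/2 = 2.085 → q = 3.3×4.84×2.085 = 33.30 ft³/s
Panel 3-4: Δb = 2.3 ft, d̄ = (5.14+5.06)/2 = 5.1, v̄ = (2.46+2.43)/2 = 2.445 → q = 2.3×5.1×2.445 = 28.68 ft³/s
Panel 4-5: Δb = 2.4 ft, d̄ = (5.06+6.38)/2 = 5.72, v̄ = (2.43+2.62)/2 = 2.525 → q = 2.4×5.72×2.525 = 34.66 ft³/s
Panel 5-6: Δb = 2.9 ft, d̄ = (6.38+1.24)/2 = 3.81, v̄ = (2.62+1.06)/2 = 1.84 → q = 2.9×3.81×1.84 = 20.33 ft³/s
Q = Σ q = 124.0 ft³/s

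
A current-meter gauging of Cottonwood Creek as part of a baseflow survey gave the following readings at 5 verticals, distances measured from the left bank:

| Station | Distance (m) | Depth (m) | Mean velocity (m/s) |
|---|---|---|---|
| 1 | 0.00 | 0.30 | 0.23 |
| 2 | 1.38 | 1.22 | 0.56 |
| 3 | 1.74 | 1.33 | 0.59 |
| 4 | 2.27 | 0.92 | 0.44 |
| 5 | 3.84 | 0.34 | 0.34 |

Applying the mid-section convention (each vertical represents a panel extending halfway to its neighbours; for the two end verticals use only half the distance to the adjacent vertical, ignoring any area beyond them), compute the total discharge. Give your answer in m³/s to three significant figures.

w_1 = (1.38 − 0.00)/2 = 0.69 m; q_1 = 0.23 × 0.30 × 0.69 = 0.04761 m³/s
w_2 = (1.74 − 0.00)/2 = 0.87 m; q_2 = 0.56 × 1.22 × 0.87 = 0.5944 m³/s
w_3 = (2.27 − 1.38)/2 = 0.445 m; q_3 = 0.59 × 1.33 × 0.445 = 0.3492 m³/s
w_4 = (3.84 − 1.74)/2 = 1.05 m; q_4 = 0.44 × 0.92 × 1.05 = 0.4250 m³/s
w_5 = (3.84 − 2.27)/2 = 0.785 m; q_5 = 0.34 × 0.34 × 0.785 = 0.09075 m³/s
Q = Σ qᵢ = 1.507 m³/s

1.51 m³/s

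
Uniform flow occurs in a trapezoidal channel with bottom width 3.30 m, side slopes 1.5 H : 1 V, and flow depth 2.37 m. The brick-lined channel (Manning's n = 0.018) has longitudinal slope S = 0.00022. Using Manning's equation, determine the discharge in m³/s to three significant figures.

A = (b + z·y)·y = (3.30 + 1.5×2.37)×2.37 = 16.25 m²
P = b + 2y√(1+z²) = 3.30 + 2×2.37×√(1+1.5²) = 11.85 m
R = A/P = 16.25/11.85 = 1.372 m
Q = (1/n)·A·R^(2/3)·S^(1/2) = (1/0.018) × 16.25 × 1.372^(2/3) × 0.00022^(1/2) = 16.53 m³/s

16.5 m³/s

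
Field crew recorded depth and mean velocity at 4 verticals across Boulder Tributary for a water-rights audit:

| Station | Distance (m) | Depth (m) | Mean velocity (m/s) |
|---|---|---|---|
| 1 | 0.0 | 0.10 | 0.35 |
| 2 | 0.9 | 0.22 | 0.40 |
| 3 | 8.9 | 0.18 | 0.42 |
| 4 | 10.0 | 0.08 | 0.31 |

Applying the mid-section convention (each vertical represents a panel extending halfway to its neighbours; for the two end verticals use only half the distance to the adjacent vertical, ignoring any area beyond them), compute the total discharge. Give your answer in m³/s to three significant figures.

0.765 m³/s

w_1 = (0.9 − 0.0)/2 = 0.45 m; q_1 = 0.35 × 0.10 × 0.45 = 0.01575 m³/s
w_2 = (8.9 − 0.0)/2 = 4.45 m; q_2 = 0.40 × 0.22 × 4.45 = 0.3916 m³/s
w_3 = (10.0 − 0.9)/2 = 4.55 m; q_3 = 0.42 × 0.18 × 4.55 = 0.3440 m³/s
w_4 = (10.0 − 8.9)/2 = 0.55 m; q_4 = 0.31 × 0.08 × 0.55 = 0.01364 m³/s
Q = Σ qᵢ = 0.7650 m³/s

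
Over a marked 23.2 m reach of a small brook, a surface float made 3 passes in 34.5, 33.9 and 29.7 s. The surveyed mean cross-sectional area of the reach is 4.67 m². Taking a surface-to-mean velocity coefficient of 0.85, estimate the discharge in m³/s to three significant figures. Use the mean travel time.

2.82 m³/s

t̄ = (34.5 + 33.9 + 29.7) / 3 = 32.7 s
v_surface = L / t̄ = 23.2 / 32.7 = 0.7095 m/s
v_mean = 0.85 × 0.7095 = 0.6031 m/s
Q = A × v_mean = 4.67 × 0.6031 = 2.816 m³/s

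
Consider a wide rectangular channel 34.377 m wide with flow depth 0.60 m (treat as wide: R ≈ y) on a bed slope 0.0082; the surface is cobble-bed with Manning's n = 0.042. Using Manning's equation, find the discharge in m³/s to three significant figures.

31.6 m³/s

A = b·y = 34.377 × 0.60 = 20.63 m²
Wide channel: R ≈ y = 0.60 m
Q = (1/n)·A·R^(2/3)·S^(1/2) = (1/0.042) × 20.63 × 0.6000^(2/3) × 0.0082^(1/2) = 31.64 m³/s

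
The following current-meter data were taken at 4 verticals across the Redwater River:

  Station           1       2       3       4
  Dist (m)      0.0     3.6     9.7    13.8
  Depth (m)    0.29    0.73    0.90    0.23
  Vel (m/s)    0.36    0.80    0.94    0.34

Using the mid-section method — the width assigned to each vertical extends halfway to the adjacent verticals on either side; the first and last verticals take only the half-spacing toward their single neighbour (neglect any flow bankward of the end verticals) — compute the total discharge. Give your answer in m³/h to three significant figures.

w_1 = (3.6 − 0.0)/2 = 1.8 m; q_1 = 0.36 × 0.29 × 1.8 = 0.1879 m³/s
w_2 = (9.7 − 0.0)/2 = 4.85 m; q_2 = 0.80 × 0.73 × 4.85 = 2.832 m³/s
w_3 = (13.8 − 3.6)/2 = 5.1 m; q_3 = 0.94 × 0.90 × 5.1 = 4.315 m³/s
w_4 = (13.8 − 9.7)/2 = 2.05 m; q_4 = 0.34 × 0.23 × 2.05 = 0.1603 m³/s
Q = Σ qᵢ = 7.495 m³/s
= 7.495 × 3600 = 26980 m³/h

27000 m³/h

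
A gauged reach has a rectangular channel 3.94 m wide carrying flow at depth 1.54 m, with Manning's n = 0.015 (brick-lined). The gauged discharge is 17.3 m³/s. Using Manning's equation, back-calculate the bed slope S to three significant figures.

A = b·y = 3.94 × 1.54 = 6.068 m²
P = b + 2y = 3.94 + 2×1.54 = 7.020 m
R = A/P = 6.068/7.020 = 0.8643 m
S = (Q·n / (1·A·R^(2/3)))² = (17.3×0.015 / (1×6.068×0.9074))² = 0.002222

0.00222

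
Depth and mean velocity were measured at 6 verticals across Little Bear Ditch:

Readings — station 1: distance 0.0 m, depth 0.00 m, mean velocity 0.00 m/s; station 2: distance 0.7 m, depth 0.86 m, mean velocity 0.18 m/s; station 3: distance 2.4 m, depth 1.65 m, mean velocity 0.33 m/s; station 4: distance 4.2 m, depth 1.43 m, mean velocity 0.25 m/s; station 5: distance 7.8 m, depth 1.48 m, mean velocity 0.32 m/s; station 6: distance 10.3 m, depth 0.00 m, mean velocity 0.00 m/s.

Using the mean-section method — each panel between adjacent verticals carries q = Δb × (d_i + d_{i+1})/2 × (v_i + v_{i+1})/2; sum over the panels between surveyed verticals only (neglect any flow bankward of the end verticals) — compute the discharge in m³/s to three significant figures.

Panel 1-2: Δb = 0.7 m, d̄ = (0.00+0.86)/2 = 0.43, v̄ = (0.00+0.18)/2 = 0.09 → q = 0.7×0.43×0.09 = 0.02709 m³/s
Panel 2-3: Δb = 1.7 m, d̄ = (0.86+1.65)/2 = 1.255, v̄ = (0.18+0.33)/2 = 0.255 → q = 1.7×1.255×0.255 = 0.5440 m³/s
Panel 3-4: Δb = 1.8 m, d̄ = (1.65+1.43)/2 = 1.54, v̄ = (0.33+0.25)/2 = 0.29 → q = 1.8×1.54×0.29 = 0.8039 m³/s
Panel 4-5: Δb = 3.6 m, d̄ = (1.43+1.48)/2 = 1.455, v̄ = (0.25+0.32)/2 = 0.285 → q = 3.6×1.455×0.285 = 1.493 m³/s
Panel 5-6: Δb = 2.5 m, d̄ = (1.48+0.00)/2 = 0.74, v̄ = (0.32+0.00)/2 = 0.16 → q = 2.5×0.74×0.16 = 0.2960 m³/s
Q = Σ q = 3.164 m³/s

3.16 m³/s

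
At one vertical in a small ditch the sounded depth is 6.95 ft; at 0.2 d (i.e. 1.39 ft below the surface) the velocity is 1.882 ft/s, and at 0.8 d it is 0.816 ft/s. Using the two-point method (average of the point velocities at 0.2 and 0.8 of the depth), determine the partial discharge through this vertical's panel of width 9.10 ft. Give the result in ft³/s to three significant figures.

85.3 ft³/s

v̄ = (1.882 + 0.816) / 2 = 1.349 ft/s
q = v̄ × d × w = 1.349 × 6.95 × 9.10 = 85.32 ft³/s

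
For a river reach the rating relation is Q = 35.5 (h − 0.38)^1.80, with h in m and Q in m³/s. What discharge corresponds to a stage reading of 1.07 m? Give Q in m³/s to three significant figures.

18.2 m³/s

Q = 35.5 × (1.07 − 0.38)^1.80 = 35.5 × 0.69^1.80 = 18.20 m³/s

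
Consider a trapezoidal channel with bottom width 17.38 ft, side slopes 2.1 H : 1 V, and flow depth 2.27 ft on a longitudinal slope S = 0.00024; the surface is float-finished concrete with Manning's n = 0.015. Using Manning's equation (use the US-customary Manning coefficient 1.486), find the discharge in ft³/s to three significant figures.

A = (b + z·y)·y = (17.38 + 2.1×2.27)×2.27 = 50.27 ft²
P = b + 2y√(1+z²) = 17.38 + 2×2.27×√(1+2.1²) = 27.94 ft
R = A/P = 50.27/27.94 = 1.799 ft
Q = (1.486/n)·A·R^(2/3)·S^(1/2) = (1.486/0.015) × 50.27 × 1.799^(2/3) × 0.00024^(1/2) = 114.1 ft³/s

114 ft³/s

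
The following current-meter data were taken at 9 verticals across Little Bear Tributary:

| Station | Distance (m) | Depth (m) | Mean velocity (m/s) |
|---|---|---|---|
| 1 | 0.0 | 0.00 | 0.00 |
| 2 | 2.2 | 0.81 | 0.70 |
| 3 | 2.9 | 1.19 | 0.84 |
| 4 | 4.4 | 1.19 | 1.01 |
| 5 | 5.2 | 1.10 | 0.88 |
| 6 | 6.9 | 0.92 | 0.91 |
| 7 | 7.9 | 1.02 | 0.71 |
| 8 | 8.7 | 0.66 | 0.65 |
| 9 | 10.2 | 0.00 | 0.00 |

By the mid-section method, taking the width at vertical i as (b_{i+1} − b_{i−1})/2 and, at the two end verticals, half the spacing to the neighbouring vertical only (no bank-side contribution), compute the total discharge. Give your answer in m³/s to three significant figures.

w_2 = (2.9 − 0.0)/2 = 1.45 m; q_2 = 0.70 × 0.81 × 1.45 = 0.8222 m³/s
w_3 = (4.4 − 2.2)/2 = 1.1 m; q_3 = 0.84 × 1.19 × 1.1 = 1.100 m³/s
w_4 = (5.2 − 2.9)/2 = 1.15 m; q_4 = 1.01 × 1.19 × 1.15 = 1.382 m³/s
w_5 = (6.9 − 4.4)/2 = 1.25 m; q_5 = 0.88 × 1.10 × 1.25 = 1.210 m³/s
w_6 = (7.9 − 5.2)/2 = 1.35 m; q_6 = 0.91 × 0.92 × 1.35 = 1.130 m³/s
w_7 = (8.7 − 6.9)/2 = 0.9 m; q_7 = 0.71 × 1.02 × 0.9 = 0.6518 m³/s
w_8 = (10.2 − 7.9)/2 = 1.15 m; q_8 = 0.65 × 0.66 × 1.15 = 0.4934 m³/s
Stations 1, 9 contribute zero (depth or velocity is 0).
Q = Σ qᵢ = 6.789 m³/s

6.79 m³/s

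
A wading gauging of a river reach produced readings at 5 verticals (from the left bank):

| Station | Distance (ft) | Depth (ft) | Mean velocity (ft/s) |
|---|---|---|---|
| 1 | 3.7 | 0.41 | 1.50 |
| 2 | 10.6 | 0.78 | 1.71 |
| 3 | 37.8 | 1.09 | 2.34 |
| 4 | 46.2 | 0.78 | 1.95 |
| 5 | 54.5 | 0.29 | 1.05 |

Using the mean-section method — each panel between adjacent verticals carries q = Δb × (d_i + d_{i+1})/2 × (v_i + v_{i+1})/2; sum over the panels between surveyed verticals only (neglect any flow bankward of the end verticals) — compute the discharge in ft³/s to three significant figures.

81.6 ft³/s

Panel 1-2: Δb = 6.9 ft, d̄ = (0.41+0.78)/2 = 0.595, v̄ = (1.50+1.71)/2 = 1.605 → q = 6.9×0.595×1.605 = 6.589 ft³/s
Panel 2-3: Δb = 27.2 ft, d̄ = (0.78+1.09)/2 = 0.935, v̄ = (1.71+2.34)/2 = 2.025 → q = 27.2×0.935×2.025 = 51.50 ft³/s
Panel 3-4: Δb = 8.4 ft, d̄ = (1.09+0.78)/2 = 0.935, v̄ = (2.34+1.95)/2 = 2.145 → q = 8.4×0.935×2.145 = 16.85 ft³/s
Panel 4-5: Δb = 8.3 ft, d̄ = (0.78+0.29)/2 = 0.535, v̄ = (1.95+1.05)/2 = 1.5 → q = 8.3×0.535×1.5 = 6.661 ft³/s
Q = Σ q = 81.60 ft³/s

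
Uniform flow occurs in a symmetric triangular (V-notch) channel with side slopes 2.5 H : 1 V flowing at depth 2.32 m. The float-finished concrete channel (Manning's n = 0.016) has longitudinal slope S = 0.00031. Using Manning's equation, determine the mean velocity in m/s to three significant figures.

1.16 m/s

A = z·y² = 2.5×2.32² = 13.46 m²
P = 2y√(1+z²) = 2×2.32×√(1+2.5²) = 12.49 m
R = A/P = 13.46/12.49 = 1.077 m
Q = (1/n)·A·R^(2/3)·S^(1/2) = (1/0.016) × 13.46 × 1.077^(2/3) × 0.00031^(1/2) = 15.56 m³/s
V = Q/A = 15.56/13.46 = 1.156 m/s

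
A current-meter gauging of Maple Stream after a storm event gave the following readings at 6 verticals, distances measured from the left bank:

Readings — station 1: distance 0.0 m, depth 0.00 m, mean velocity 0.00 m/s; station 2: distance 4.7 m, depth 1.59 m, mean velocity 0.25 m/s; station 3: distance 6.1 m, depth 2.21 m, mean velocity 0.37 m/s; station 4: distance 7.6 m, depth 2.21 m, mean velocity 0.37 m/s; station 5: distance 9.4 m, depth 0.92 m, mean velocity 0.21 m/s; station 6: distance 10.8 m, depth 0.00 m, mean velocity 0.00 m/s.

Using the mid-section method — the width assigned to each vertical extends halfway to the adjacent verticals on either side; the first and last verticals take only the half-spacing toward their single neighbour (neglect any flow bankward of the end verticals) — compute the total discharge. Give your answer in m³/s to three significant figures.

w_2 = (6.1 − 0.0)/2 = 3.05 m; q_2 = 0.25 × 1.59 × 3.05 = 1.212 m³/s
w_3 = (7.6 − 4.7)/2 = 1.45 m; q_3 = 0.37 × 2.21 × 1.45 = 1.186 m³/s
w_4 = (9.4 − 6.1)/2 = 1.65 m; q_4 = 0.37 × 2.21 × 1.65 = 1.349 m³/s
w_5 = (10.8 − 7.6)/2 = 1.6 m; q_5 = 0.21 × 0.92 × 1.6 = 0.3091 m³/s
Stations 1, 6 contribute zero (depth or velocity is 0).
Q = Σ qᵢ = 4.056 m³/s

4.06 m³/s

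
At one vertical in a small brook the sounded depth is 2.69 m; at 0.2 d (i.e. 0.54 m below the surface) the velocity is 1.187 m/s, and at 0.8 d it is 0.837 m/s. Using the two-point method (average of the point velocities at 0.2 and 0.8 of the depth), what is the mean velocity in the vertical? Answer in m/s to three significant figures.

1.01 m/s

v̄ = (1.187 + 0.837) / 2 = 1.012 m/s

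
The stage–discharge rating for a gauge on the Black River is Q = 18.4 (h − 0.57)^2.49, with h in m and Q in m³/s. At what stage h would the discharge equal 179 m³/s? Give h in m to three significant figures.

h − h₀ = (Q/C)^(1/b) = (179/18.4)^(1/2.49) = 2.493 m
h = 0.57 + 2.493 = 3.063 m

3.06 m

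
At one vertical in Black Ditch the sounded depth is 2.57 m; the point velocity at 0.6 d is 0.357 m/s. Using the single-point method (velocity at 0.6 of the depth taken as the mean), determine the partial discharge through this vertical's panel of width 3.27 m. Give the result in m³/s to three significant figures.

v̄ = v₀.₆ = 0.357 m/s
q = v̄ × d × w = 0.3570 × 2.57 × 3.27 = 3.000 m³/s

3.00 m³/s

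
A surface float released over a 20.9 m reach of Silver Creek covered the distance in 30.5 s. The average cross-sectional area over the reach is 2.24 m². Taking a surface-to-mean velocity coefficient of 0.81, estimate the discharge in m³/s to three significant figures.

v_surface = L / t̄ = 20.9 / 30.5 = 0.6852 m/s
v_mean = 0.81 × 0.6852 = 0.5550 m/s
Q = A × v_mean = 2.24 × 0.5550 = 1.243 m³/s

1.24 m³/s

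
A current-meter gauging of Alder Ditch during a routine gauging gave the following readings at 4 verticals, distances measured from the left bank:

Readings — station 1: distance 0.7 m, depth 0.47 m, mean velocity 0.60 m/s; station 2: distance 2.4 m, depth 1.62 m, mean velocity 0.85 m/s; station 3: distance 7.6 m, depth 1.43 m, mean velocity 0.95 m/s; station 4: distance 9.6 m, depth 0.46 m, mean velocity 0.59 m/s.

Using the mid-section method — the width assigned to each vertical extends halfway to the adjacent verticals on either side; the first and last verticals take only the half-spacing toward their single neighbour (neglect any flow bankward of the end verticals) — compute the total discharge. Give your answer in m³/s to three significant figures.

10.2 m³/s

w_1 = (2.4 − 0.7)/2 = 0.85 m; q_1 = 0.60 × 0.47 × 0.85 = 0.2397 m³/s
w_2 = (7.6 − 0.7)/2 = 3.45 m; q_2 = 0.85 × 1.62 × 3.45 = 4.751 m³/s
w_3 = (9.6 − 2.4)/2 = 3.6 m; q_3 = 0.95 × 1.43 × 3.6 = 4.891 m³/s
w_4 = (9.6 − 7.6)/2 = 1 m; q_4 = 0.59 × 0.46 × 1 = 0.2714 m³/s
Q = Σ qᵢ = 10.15 m³/s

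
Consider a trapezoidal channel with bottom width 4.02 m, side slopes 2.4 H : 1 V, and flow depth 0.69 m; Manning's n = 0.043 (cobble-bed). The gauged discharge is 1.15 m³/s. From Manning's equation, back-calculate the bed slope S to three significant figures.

0.000386

A = (b + z·y)·y = (4.02 + 2.4×0.69)×0.69 = 3.916 m²
P = b + 2y√(1+z²) = 4.02 + 2×0.69×√(1+2.4²) = 7.608 m
R = A/P = 3.916/7.608 = 0.5148 m
S = (Q·n / (1·A·R^(2/3)))² = (1.15×0.043 / (1×3.916×0.6423))² = 0.0003864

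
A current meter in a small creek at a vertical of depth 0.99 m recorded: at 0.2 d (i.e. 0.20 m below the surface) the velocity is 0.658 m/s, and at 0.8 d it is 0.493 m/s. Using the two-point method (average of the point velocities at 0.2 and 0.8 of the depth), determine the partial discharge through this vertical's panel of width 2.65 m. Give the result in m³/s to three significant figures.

1.51 m³/s

v̄ = (0.658 + 0.493) / 2 = 0.5755 m/s
q = v̄ × d × w = 0.5755 × 0.99 × 2.65 = 1.510 m³/s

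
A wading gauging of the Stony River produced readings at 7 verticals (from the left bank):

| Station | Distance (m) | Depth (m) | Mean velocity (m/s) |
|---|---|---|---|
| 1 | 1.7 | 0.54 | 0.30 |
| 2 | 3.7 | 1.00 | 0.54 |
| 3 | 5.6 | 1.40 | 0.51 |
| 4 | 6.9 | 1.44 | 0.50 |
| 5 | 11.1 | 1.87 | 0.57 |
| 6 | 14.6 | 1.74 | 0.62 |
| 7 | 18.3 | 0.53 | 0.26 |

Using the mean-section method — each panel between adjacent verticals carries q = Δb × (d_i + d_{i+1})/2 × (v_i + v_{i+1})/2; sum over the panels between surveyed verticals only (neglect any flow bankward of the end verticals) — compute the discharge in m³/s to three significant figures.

12.1 m³/s

Panel 1-2: Δb = 2 m, d̄ = (0.54+1.00)/2 = 0.77, v̄ = (0.30+0.54)/2 = 0.42 → q = 2×0.77×0.42 = 0.6468 m³/s
Panel 2-3: Δb = 1.9 m, d̄ = (1.00+1.40)/2 = 1.2, v̄ = (0.54+0.51)/2 = 0.525 → q = 1.9×1.2×0.525 = 1.197 m³/s
Panel 3-4: Δb = 1.3 m, d̄ = (1.40+1.44)/2 = 1.42, v̄ = (0.51+0.50)/2 = 0.505 → q = 1.3×1.42×0.505 = 0.9322 m³/s
Panel 4-5: Δb = 4.2 m, d̄ = (1.44+1.87)/2 = 1.655, v̄ = (0.50+0.57)/2 = 0.535 → q = 4.2×1.655×0.535 = 3.719 m³/s
Panel 5-6: Δb = 3.5 m, d̄ = (1.87+1.74)/2 = 1.805, v̄ = (0.57+0.62)/2 = 0.595 → q = 3.5×1.805×0.595 = 3.759 m³/s
Panel 6-7: Δb = 3.7 m, d̄ = (1.74+0.53)/2 = 1.135, v̄ = (0.62+0.26)/2 = 0.44 → q = 3.7×1.135×0.44 = 1.848 m³/s
Q = Σ q = 12.10 m³/s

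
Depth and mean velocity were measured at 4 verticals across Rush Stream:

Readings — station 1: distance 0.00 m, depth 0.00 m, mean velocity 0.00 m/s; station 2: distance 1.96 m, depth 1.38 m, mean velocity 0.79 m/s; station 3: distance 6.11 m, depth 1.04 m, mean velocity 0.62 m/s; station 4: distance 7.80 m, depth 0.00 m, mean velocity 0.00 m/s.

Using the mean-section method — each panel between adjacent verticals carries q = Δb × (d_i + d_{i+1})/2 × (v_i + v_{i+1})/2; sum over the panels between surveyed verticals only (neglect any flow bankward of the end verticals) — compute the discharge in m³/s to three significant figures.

Panel 1-2: Δb = 1.96 m, d̄ = (0.00+1.38)/2 = 0.69, v̄ = (0.00+0.79)/2 = 0.395 → q = 1.96×0.69×0.395 = 0.5342 m³/s
Panel 2-3: Δb = 4.15 m, d̄ = (1.38+1.04)/2 = 1.21, v̄ = (0.79+0.62)/2 = 0.705 → q = 4.15×1.21×0.705 = 3.540 m³/s
Panel 3-4: Δb = 1.69 m, d̄ = (1.04+0.00)/2 = 0.52, v̄ = (0.62+0.00)/2 = 0.31 → q = 1.69×0.52×0.31 = 0.2724 m³/s
Q = Σ q = 4.347 m³/s

4.35 m³/s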